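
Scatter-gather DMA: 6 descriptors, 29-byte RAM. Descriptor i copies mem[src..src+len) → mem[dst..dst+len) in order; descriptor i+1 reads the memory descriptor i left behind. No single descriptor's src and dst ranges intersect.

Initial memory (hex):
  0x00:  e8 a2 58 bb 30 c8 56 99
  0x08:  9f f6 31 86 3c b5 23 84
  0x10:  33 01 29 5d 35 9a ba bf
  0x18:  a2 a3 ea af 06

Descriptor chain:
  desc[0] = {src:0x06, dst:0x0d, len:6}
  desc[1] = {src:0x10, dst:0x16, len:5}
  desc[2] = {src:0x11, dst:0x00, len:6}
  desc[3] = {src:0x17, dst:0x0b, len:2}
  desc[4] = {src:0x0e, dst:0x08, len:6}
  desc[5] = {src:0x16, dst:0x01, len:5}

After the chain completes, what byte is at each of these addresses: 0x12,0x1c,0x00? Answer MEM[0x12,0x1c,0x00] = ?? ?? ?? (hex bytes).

  after D0: wrote 6B at 0x0d = 56999ff63186
  after D1: wrote 5B at 0x16 = f631865d35
  after D2: wrote 6B at 0x00 = 31865d359af6
  after D3: wrote 2B at 0x0b = 3186
  after D4: wrote 6B at 0x08 = 999ff631865d
  after D5: wrote 5B at 0x01 = f631865d35
query mem[0x12]=0x86, mem[0x1c]=0x06, mem[0x00]=0x31

MEM[0x12,0x1c,0x00] = 86 06 31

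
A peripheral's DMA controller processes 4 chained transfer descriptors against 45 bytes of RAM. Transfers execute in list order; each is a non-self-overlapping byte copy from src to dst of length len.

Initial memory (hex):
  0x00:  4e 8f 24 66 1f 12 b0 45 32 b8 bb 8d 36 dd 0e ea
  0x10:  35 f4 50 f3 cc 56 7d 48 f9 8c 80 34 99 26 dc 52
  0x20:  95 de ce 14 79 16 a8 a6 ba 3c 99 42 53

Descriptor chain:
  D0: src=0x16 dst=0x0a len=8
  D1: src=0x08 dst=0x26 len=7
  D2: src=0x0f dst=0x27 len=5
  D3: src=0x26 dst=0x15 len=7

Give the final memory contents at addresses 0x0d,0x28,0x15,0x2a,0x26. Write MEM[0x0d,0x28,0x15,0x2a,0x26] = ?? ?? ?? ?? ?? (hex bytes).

MEM[0x0d,0x28,0x15,0x2a,0x26] = 8c 99 32 50 32

[0] 0x16->0x0a len=8 : 7d 48 f9 8c 80 34 99 26
[1] 0x08->0x26 len=7 : 32 b8 7d 48 f9 8c 80
[2] 0x0f->0x27 len=5 : 34 99 26 50 f3
[3] 0x26->0x15 len=7 : 32 34 99 26 50 f3 80
query mem[0x0d]=0x8c, mem[0x28]=0x99, mem[0x15]=0x32, mem[0x2a]=0x50, mem[0x26]=0x32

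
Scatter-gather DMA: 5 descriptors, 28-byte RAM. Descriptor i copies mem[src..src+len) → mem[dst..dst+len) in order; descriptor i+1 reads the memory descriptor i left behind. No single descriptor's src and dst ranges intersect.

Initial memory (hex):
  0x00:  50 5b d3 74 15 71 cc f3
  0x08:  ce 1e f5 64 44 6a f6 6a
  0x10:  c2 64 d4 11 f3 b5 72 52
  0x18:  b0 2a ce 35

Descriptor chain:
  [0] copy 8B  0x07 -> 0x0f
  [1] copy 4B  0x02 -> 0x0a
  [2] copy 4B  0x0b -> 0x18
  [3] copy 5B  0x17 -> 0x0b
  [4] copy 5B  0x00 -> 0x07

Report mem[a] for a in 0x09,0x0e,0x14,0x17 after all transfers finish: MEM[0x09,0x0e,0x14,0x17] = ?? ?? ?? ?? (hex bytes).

MEM[0x09,0x0e,0x14,0x17] = d3 71 44 52

#0 dst[0x0f+8] := {0xf3,0xce,0x1e,0xf5,0x64,0x44,0x6a,0xf6}
#1 dst[0x0a+4] := {0xd3,0x74,0x15,0x71}
#2 dst[0x18+4] := {0x74,0x15,0x71,0xf6}
#3 dst[0x0b+5] := {0x52,0x74,0x15,0x71,0xf6}
#4 dst[0x07+5] := {0x50,0x5b,0xd3,0x74,0x15}
query mem[0x09]=0xd3, mem[0x0e]=0x71, mem[0x14]=0x44, mem[0x17]=0x52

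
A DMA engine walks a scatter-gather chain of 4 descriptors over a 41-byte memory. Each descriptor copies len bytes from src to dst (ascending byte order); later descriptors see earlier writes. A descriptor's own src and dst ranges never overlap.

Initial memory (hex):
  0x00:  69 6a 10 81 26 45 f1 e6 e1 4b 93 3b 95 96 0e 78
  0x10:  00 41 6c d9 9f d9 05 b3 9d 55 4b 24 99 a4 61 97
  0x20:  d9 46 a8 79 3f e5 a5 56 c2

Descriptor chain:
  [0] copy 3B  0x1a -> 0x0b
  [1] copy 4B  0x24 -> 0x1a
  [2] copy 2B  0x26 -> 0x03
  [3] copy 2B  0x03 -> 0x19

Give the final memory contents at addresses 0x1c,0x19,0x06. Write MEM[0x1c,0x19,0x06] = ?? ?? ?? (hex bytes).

#0 dst[0x0b+3] := {0x4b,0x24,0x99}
#1 dst[0x1a+4] := {0x3f,0xe5,0xa5,0x56}
#2 dst[0x03+2] := {0xa5,0x56}
#3 dst[0x19+2] := {0xa5,0x56}
query mem[0x1c]=0xa5, mem[0x19]=0xa5, mem[0x06]=0xf1

MEM[0x1c,0x19,0x06] = a5 a5 f1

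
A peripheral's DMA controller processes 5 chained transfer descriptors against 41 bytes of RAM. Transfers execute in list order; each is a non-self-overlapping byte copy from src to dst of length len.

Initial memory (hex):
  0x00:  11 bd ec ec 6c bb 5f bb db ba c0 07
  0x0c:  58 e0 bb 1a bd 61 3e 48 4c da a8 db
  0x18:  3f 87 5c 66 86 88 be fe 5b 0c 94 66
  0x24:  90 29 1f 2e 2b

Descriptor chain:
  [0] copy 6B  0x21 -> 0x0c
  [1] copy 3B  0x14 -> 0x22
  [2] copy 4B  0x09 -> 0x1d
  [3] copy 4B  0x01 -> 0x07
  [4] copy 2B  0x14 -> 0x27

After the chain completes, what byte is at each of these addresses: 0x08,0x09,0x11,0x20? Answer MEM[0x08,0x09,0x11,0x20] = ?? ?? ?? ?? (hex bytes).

  after D0: wrote 6B at 0x0c = 0c946690291f
  after D1: wrote 3B at 0x22 = 4cdaa8
  after D2: wrote 4B at 0x1d = bac0070c
  after D3: wrote 4B at 0x07 = bdecec6c
  after D4: wrote 2B at 0x27 = 4cda
query mem[0x08]=0xec, mem[0x09]=0xec, mem[0x11]=0x1f, mem[0x20]=0x0c

MEM[0x08,0x09,0x11,0x20] = ec ec 1f 0c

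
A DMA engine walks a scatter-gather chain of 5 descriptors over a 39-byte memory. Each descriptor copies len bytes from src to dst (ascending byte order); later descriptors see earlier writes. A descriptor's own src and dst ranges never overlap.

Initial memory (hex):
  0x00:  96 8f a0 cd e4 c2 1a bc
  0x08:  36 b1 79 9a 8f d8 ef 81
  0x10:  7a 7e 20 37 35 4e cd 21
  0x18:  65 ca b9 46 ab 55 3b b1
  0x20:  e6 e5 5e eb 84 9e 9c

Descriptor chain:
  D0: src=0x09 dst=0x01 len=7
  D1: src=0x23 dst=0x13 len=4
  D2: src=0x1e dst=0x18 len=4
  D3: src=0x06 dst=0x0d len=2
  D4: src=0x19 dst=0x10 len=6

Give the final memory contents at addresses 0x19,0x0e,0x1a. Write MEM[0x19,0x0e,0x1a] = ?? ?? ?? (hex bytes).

D0: mem[0x01..0x07] <- [b1 79 9a 8f d8 ef 81]
D1: mem[0x13..0x16] <- [eb 84 9e 9c]
D2: mem[0x18..0x1b] <- [3b b1 e6 e5]
D3: mem[0x0d..0x0e] <- [ef 81]
D4: mem[0x10..0x15] <- [b1 e6 e5 ab 55 3b]
query mem[0x19]=0xb1, mem[0x0e]=0x81, mem[0x1a]=0xe6

MEM[0x19,0x0e,0x1a] = b1 81 e6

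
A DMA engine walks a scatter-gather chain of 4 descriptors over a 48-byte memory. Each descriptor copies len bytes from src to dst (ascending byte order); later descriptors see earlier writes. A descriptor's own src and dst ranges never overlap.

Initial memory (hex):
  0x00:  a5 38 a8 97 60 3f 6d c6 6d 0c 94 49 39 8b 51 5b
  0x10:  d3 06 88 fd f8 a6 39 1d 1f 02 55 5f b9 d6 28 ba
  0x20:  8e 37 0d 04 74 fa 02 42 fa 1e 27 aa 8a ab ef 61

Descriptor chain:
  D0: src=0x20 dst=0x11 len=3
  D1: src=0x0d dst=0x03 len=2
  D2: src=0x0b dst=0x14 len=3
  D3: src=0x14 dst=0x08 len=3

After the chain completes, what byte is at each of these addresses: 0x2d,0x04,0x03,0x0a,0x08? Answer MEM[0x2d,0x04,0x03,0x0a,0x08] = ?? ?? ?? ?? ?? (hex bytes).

MEM[0x2d,0x04,0x03,0x0a,0x08] = ab 51 8b 8b 49

D0: mem[0x11..0x13] <- [8e 37 0d]
D1: mem[0x03..0x04] <- [8b 51]
D2: mem[0x14..0x16] <- [49 39 8b]
D3: mem[0x08..0x0a] <- [49 39 8b]
query mem[0x2d]=0xab, mem[0x04]=0x51, mem[0x03]=0x8b, mem[0x0a]=0x8b, mem[0x08]=0x49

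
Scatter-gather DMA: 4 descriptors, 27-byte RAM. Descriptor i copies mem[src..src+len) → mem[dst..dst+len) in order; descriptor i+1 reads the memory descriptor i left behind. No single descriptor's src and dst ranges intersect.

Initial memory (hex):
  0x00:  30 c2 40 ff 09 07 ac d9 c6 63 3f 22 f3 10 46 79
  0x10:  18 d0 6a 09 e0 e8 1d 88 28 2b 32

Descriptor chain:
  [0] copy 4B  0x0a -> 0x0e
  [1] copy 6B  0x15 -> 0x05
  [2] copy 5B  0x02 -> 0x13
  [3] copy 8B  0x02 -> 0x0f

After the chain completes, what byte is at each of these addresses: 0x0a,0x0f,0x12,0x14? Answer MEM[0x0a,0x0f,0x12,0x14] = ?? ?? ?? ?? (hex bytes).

MEM[0x0a,0x0f,0x12,0x14] = 32 40 e8 88

  after D0: wrote 4B at 0x0e = 3f22f310
  after D1: wrote 6B at 0x05 = e81d88282b32
  after D2: wrote 5B at 0x13 = 40ff09e81d
  after D3: wrote 8B at 0x0f = 40ff09e81d88282b
query mem[0x0a]=0x32, mem[0x0f]=0x40, mem[0x12]=0xe8, mem[0x14]=0x88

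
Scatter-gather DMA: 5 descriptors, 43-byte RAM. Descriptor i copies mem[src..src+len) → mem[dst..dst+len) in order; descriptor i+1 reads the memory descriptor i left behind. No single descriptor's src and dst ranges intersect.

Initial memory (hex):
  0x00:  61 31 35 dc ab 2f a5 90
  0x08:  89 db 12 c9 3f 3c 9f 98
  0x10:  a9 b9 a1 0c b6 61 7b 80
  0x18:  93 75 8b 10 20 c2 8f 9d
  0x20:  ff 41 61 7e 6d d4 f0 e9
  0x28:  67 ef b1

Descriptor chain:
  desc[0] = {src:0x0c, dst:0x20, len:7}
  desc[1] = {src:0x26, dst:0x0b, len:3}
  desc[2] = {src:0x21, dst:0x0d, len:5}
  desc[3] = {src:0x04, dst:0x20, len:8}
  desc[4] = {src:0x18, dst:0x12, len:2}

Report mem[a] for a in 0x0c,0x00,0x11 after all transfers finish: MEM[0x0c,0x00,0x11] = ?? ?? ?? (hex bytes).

MEM[0x0c,0x00,0x11] = e9 61 b9

  after D0: wrote 7B at 0x20 = 3f3c9f98a9b9a1
  after D1: wrote 3B at 0x0b = a1e967
  after D2: wrote 5B at 0x0d = 3c9f98a9b9
  after D3: wrote 8B at 0x20 = ab2fa59089db12a1
  after D4: wrote 2B at 0x12 = 9375
query mem[0x0c]=0xe9, mem[0x00]=0x61, mem[0x11]=0xb9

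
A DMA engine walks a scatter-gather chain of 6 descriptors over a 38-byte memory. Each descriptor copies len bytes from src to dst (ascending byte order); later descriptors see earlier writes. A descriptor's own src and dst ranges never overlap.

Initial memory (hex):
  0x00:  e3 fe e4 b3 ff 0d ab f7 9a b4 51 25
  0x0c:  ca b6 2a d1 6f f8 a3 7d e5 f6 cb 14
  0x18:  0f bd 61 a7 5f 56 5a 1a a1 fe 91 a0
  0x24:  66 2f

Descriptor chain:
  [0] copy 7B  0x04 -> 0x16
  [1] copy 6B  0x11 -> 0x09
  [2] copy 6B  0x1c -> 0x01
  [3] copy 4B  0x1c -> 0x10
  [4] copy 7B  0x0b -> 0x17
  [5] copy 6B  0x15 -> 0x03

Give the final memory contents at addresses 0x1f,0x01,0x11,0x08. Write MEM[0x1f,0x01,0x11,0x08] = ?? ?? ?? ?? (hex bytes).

MEM[0x1f,0x01,0x11,0x08] = 1a 51 56 ff

D0: mem[0x16..0x1c] <- [ff 0d ab f7 9a b4 51]
D1: mem[0x09..0x0e] <- [f8 a3 7d e5 f6 ff]
D2: mem[0x01..0x06] <- [51 56 5a 1a a1 fe]
D3: mem[0x10..0x13] <- [51 56 5a 1a]
D4: mem[0x17..0x1d] <- [7d e5 f6 ff d1 51 56]
D5: mem[0x03..0x08] <- [f6 ff 7d e5 f6 ff]
query mem[0x1f]=0x1a, mem[0x01]=0x51, mem[0x11]=0x56, mem[0x08]=0xff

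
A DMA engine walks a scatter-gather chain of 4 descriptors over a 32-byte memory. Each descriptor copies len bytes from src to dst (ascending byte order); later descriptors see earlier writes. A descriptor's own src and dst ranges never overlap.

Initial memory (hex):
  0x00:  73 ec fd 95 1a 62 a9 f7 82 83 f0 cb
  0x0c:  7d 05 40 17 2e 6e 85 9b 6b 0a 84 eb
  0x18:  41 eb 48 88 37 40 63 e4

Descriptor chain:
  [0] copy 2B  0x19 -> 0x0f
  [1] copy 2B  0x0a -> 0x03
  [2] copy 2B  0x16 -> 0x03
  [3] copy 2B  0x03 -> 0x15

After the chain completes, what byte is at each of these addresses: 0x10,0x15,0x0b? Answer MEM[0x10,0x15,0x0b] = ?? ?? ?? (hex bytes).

MEM[0x10,0x15,0x0b] = 48 84 cb

[0] 0x19->0x0f len=2 : eb 48
[1] 0x0a->0x03 len=2 : f0 cb
[2] 0x16->0x03 len=2 : 84 eb
[3] 0x03->0x15 len=2 : 84 eb
query mem[0x10]=0x48, mem[0x15]=0x84, mem[0x0b]=0xcb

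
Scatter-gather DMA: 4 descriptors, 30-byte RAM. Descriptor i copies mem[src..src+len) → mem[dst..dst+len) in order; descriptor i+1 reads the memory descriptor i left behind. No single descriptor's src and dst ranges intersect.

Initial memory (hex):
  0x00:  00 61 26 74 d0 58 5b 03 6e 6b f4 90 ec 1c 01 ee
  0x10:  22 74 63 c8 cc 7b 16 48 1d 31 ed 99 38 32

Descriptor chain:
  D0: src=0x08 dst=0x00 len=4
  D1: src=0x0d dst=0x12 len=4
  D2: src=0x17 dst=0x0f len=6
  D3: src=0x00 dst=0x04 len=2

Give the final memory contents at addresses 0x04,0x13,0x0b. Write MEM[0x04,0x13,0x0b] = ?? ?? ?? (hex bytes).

#0 dst[0x00+4] := {0x6e,0x6b,0xf4,0x90}
#1 dst[0x12+4] := {0x1c,0x01,0xee,0x22}
#2 dst[0x0f+6] := {0x48,0x1d,0x31,0xed,0x99,0x38}
#3 dst[0x04+2] := {0x6e,0x6b}
query mem[0x04]=0x6e, mem[0x13]=0x99, mem[0x0b]=0x90

MEM[0x04,0x13,0x0b] = 6e 99 90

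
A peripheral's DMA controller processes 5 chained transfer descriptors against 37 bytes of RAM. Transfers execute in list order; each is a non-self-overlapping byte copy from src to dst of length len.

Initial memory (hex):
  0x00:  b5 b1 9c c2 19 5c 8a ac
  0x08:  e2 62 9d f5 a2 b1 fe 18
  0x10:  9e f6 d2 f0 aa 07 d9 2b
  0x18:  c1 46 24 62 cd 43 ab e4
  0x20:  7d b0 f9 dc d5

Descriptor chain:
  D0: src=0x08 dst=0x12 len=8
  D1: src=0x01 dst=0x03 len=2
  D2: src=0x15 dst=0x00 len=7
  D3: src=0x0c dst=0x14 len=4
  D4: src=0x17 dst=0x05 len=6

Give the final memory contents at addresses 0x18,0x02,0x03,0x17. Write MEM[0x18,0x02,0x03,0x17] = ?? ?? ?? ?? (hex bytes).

MEM[0x18,0x02,0x03,0x17] = fe b1 fe 18

D0: mem[0x12..0x19] <- [e2 62 9d f5 a2 b1 fe 18]
D1: mem[0x03..0x04] <- [b1 9c]
D2: mem[0x00..0x06] <- [f5 a2 b1 fe 18 24 62]
D3: mem[0x14..0x17] <- [a2 b1 fe 18]
D4: mem[0x05..0x0a] <- [18 fe 18 24 62 cd]
query mem[0x18]=0xfe, mem[0x02]=0xb1, mem[0x03]=0xfe, mem[0x17]=0x18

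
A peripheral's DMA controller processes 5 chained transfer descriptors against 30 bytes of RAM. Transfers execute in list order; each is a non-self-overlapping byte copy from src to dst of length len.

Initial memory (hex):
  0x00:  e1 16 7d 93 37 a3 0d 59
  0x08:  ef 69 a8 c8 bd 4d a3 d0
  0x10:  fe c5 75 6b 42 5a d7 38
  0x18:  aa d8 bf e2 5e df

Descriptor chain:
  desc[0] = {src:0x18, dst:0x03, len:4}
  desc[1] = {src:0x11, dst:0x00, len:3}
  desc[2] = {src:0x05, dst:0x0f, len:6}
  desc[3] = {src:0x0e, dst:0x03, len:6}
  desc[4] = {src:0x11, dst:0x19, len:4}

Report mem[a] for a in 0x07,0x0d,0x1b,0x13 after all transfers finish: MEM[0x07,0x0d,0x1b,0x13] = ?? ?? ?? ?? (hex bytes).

#0 dst[0x03+4] := {0xaa,0xd8,0xbf,0xe2}
#1 dst[0x00+3] := {0xc5,0x75,0x6b}
#2 dst[0x0f+6] := {0xbf,0xe2,0x59,0xef,0x69,0xa8}
#3 dst[0x03+6] := {0xa3,0xbf,0xe2,0x59,0xef,0x69}
#4 dst[0x19+4] := {0x59,0xef,0x69,0xa8}
query mem[0x07]=0xef, mem[0x0d]=0x4d, mem[0x1b]=0x69, mem[0x13]=0x69

MEM[0x07,0x0d,0x1b,0x13] = ef 4d 69 69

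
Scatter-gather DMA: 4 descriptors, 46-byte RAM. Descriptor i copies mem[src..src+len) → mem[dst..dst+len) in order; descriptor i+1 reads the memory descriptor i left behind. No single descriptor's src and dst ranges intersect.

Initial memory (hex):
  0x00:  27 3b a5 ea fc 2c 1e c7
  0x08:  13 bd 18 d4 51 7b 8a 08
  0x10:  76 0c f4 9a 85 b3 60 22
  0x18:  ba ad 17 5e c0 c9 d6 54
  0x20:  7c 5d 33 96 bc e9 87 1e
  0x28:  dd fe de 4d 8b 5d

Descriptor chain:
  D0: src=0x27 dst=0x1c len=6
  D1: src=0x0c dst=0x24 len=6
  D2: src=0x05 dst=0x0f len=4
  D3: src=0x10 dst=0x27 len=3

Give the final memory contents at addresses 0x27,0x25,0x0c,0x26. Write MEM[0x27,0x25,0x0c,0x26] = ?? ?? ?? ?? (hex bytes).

#0 dst[0x1c+6] := {0x1e,0xdd,0xfe,0xde,0x4d,0x8b}
#1 dst[0x24+6] := {0x51,0x7b,0x8a,0x08,0x76,0x0c}
#2 dst[0x0f+4] := {0x2c,0x1e,0xc7,0x13}
#3 dst[0x27+3] := {0x1e,0xc7,0x13}
query mem[0x27]=0x1e, mem[0x25]=0x7b, mem[0x0c]=0x51, mem[0x26]=0x8a

MEM[0x27,0x25,0x0c,0x26] = 1e 7b 51 8a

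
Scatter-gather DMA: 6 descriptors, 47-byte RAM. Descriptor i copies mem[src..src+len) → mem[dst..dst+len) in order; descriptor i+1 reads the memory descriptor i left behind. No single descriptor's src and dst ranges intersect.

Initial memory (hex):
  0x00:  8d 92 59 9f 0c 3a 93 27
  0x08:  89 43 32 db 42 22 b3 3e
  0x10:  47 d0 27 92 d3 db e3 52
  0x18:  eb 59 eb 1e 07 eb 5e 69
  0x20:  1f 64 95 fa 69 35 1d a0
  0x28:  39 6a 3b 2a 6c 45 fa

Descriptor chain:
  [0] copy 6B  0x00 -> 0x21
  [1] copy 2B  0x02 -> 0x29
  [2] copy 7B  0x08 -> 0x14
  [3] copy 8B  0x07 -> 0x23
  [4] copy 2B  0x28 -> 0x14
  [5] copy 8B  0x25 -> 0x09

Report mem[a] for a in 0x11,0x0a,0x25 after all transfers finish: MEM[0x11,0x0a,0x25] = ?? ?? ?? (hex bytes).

MEM[0x11,0x0a,0x25] = d0 32 43

[0] 0x00->0x21 len=6 : 8d 92 59 9f 0c 3a
[1] 0x02->0x29 len=2 : 59 9f
[2] 0x08->0x14 len=7 : 89 43 32 db 42 22 b3
[3] 0x07->0x23 len=8 : 27 89 43 32 db 42 22 b3
[4] 0x28->0x14 len=2 : 42 22
[5] 0x25->0x09 len=8 : 43 32 db 42 22 b3 2a 6c
query mem[0x11]=0xd0, mem[0x0a]=0x32, mem[0x25]=0x43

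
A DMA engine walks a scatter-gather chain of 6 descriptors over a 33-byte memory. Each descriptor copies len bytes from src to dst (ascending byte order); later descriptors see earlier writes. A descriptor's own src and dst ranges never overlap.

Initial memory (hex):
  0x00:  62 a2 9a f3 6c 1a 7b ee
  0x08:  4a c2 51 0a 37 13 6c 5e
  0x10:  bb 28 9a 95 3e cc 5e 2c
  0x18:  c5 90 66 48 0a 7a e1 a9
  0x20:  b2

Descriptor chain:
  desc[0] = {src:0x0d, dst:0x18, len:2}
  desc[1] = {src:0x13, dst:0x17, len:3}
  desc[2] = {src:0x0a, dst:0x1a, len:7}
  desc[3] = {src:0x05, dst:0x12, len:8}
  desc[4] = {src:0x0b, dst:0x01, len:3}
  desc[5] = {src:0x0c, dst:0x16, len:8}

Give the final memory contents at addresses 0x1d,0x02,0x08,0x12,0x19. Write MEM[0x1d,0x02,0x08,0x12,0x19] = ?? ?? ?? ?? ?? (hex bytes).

#0 dst[0x18+2] := {0x13,0x6c}
#1 dst[0x17+3] := {0x95,0x3e,0xcc}
#2 dst[0x1a+7] := {0x51,0x0a,0x37,0x13,0x6c,0x5e,0xbb}
#3 dst[0x12+8] := {0x1a,0x7b,0xee,0x4a,0xc2,0x51,0x0a,0x37}
#4 dst[0x01+3] := {0x0a,0x37,0x13}
#5 dst[0x16+8] := {0x37,0x13,0x6c,0x5e,0xbb,0x28,0x1a,0x7b}
query mem[0x1d]=0x7b, mem[0x02]=0x37, mem[0x08]=0x4a, mem[0x12]=0x1a, mem[0x19]=0x5e

MEM[0x1d,0x02,0x08,0x12,0x19] = 7b 37 4a 1a 5e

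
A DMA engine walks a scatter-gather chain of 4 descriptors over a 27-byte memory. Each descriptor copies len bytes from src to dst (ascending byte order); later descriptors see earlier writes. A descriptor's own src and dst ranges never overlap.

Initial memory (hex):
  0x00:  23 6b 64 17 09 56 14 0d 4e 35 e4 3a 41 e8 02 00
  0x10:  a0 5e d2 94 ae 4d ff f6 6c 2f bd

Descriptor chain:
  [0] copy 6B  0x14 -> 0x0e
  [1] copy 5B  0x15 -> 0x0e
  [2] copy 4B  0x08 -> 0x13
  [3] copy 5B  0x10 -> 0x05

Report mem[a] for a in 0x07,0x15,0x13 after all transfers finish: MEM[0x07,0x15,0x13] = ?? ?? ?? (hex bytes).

  after D0: wrote 6B at 0x0e = ae4dfff66c2f
  after D1: wrote 5B at 0x0e = 4dfff66c2f
  after D2: wrote 4B at 0x13 = 4e35e43a
  after D3: wrote 5B at 0x05 = f66c2f4e35
query mem[0x07]=0x2f, mem[0x15]=0xe4, mem[0x13]=0x4e

MEM[0x07,0x15,0x13] = 2f e4 4e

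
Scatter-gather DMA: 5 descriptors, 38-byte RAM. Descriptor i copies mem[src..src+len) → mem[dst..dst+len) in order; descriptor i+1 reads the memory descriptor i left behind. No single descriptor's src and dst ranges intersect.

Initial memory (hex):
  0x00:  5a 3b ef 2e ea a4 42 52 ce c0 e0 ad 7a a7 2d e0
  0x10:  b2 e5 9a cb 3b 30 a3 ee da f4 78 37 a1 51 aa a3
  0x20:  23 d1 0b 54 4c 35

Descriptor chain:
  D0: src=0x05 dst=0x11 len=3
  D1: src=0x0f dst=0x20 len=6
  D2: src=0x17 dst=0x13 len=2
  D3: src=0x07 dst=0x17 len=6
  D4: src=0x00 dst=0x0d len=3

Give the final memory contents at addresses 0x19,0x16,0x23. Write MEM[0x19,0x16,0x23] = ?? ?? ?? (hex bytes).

[0] 0x05->0x11 len=3 : a4 42 52
[1] 0x0f->0x20 len=6 : e0 b2 a4 42 52 3b
[2] 0x17->0x13 len=2 : ee da
[3] 0x07->0x17 len=6 : 52 ce c0 e0 ad 7a
[4] 0x00->0x0d len=3 : 5a 3b ef
query mem[0x19]=0xc0, mem[0x16]=0xa3, mem[0x23]=0x42

MEM[0x19,0x16,0x23] = c0 a3 42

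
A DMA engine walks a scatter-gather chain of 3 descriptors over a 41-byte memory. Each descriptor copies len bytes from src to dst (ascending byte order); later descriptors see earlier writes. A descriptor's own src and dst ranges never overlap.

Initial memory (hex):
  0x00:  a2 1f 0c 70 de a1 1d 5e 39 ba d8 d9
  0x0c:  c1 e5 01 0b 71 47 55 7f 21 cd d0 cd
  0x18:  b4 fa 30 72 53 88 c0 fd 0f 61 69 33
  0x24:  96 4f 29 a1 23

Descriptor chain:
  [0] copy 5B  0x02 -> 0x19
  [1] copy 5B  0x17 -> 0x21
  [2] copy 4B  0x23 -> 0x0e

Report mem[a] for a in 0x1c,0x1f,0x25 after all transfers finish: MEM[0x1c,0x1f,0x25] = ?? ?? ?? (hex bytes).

MEM[0x1c,0x1f,0x25] = a1 fd de

[0] 0x02->0x19 len=5 : 0c 70 de a1 1d
[1] 0x17->0x21 len=5 : cd b4 0c 70 de
[2] 0x23->0x0e len=4 : 0c 70 de 29
query mem[0x1c]=0xa1, mem[0x1f]=0xfd, mem[0x25]=0xde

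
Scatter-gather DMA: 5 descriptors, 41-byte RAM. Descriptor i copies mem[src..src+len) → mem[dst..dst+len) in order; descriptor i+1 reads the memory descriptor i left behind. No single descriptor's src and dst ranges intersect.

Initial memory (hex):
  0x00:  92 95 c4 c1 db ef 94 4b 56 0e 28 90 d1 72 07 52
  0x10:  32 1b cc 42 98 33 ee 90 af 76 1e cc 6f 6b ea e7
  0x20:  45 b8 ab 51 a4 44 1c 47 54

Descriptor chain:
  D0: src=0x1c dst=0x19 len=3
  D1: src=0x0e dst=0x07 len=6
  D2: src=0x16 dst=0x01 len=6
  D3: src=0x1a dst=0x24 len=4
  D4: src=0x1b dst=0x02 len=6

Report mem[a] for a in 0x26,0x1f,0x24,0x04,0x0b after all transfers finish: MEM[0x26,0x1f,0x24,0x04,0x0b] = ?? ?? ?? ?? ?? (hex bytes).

MEM[0x26,0x1f,0x24,0x04,0x0b] = 6f e7 6b 6b cc

D0: mem[0x19..0x1b] <- [6f 6b ea]
D1: mem[0x07..0x0c] <- [07 52 32 1b cc 42]
D2: mem[0x01..0x06] <- [ee 90 af 6f 6b ea]
D3: mem[0x24..0x27] <- [6b ea 6f 6b]
D4: mem[0x02..0x07] <- [ea 6f 6b ea e7 45]
query mem[0x26]=0x6f, mem[0x1f]=0xe7, mem[0x24]=0x6b, mem[0x04]=0x6b, mem[0x0b]=0xcc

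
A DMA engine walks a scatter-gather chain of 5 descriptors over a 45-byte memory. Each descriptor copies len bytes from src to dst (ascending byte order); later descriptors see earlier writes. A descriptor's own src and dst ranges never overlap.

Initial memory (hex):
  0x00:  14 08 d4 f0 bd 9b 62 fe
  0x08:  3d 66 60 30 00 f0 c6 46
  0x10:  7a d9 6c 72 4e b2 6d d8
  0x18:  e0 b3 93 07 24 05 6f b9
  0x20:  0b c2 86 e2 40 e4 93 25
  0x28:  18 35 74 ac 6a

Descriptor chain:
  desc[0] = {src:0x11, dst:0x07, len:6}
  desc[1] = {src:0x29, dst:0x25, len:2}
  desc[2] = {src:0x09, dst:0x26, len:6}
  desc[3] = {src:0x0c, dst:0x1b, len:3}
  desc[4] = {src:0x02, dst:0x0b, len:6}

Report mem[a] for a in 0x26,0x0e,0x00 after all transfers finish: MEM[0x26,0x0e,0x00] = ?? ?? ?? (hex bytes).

[0] 0x11->0x07 len=6 : d9 6c 72 4e b2 6d
[1] 0x29->0x25 len=2 : 35 74
[2] 0x09->0x26 len=6 : 72 4e b2 6d f0 c6
[3] 0x0c->0x1b len=3 : 6d f0 c6
[4] 0x02->0x0b len=6 : d4 f0 bd 9b 62 d9
query mem[0x26]=0x72, mem[0x0e]=0x9b, mem[0x00]=0x14

MEM[0x26,0x0e,0x00] = 72 9b 14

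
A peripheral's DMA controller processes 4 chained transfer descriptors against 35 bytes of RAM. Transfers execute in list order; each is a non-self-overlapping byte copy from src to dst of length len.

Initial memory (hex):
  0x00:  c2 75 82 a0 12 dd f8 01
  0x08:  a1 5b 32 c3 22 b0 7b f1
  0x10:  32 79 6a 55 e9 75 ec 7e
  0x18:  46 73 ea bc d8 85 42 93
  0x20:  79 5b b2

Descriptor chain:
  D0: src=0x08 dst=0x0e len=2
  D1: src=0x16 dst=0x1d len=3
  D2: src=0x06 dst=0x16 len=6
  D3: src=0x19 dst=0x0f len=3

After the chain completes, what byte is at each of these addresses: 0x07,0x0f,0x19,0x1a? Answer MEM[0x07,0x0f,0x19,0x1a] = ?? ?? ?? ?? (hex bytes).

MEM[0x07,0x0f,0x19,0x1a] = 01 5b 5b 32

D0: mem[0x0e..0x0f] <- [a1 5b]
D1: mem[0x1d..0x1f] <- [ec 7e 46]
D2: mem[0x16..0x1b] <- [f8 01 a1 5b 32 c3]
D3: mem[0x0f..0x11] <- [5b 32 c3]
query mem[0x07]=0x01, mem[0x0f]=0x5b, mem[0x19]=0x5b, mem[0x1a]=0x32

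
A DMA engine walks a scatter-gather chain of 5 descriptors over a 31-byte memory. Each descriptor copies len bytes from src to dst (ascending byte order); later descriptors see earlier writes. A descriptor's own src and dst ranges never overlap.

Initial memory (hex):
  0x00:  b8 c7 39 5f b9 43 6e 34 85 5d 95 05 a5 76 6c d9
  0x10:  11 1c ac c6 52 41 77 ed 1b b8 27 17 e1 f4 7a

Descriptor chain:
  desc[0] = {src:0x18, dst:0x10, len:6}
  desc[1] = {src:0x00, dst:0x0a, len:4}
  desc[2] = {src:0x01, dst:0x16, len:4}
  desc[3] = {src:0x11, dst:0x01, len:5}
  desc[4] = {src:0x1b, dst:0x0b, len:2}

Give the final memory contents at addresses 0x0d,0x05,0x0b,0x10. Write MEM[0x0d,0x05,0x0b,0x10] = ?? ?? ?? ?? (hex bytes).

#0 dst[0x10+6] := {0x1b,0xb8,0x27,0x17,0xe1,0xf4}
#1 dst[0x0a+4] := {0xb8,0xc7,0x39,0x5f}
#2 dst[0x16+4] := {0xc7,0x39,0x5f,0xb9}
#3 dst[0x01+5] := {0xb8,0x27,0x17,0xe1,0xf4}
#4 dst[0x0b+2] := {0x17,0xe1}
query mem[0x0d]=0x5f, mem[0x05]=0xf4, mem[0x0b]=0x17, mem[0x10]=0x1b

MEM[0x0d,0x05,0x0b,0x10] = 5f f4 17 1b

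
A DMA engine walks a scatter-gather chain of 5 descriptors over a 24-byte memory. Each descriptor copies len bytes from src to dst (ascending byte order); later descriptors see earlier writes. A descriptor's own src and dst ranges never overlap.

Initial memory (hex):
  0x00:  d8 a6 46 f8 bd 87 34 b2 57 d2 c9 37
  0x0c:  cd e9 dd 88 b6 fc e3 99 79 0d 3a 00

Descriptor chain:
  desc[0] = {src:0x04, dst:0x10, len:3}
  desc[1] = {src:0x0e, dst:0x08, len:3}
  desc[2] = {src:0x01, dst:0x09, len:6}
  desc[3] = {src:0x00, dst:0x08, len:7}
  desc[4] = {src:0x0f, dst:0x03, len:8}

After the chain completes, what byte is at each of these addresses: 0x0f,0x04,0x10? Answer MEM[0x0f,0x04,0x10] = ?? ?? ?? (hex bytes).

MEM[0x0f,0x04,0x10] = 88 bd bd

  after D0: wrote 3B at 0x10 = bd8734
  after D1: wrote 3B at 0x08 = dd88bd
  after D2: wrote 6B at 0x09 = a646f8bd8734
  after D3: wrote 7B at 0x08 = d8a646f8bd8734
  after D4: wrote 8B at 0x03 = 88bd873499790d3a
query mem[0x0f]=0x88, mem[0x04]=0xbd, mem[0x10]=0xbd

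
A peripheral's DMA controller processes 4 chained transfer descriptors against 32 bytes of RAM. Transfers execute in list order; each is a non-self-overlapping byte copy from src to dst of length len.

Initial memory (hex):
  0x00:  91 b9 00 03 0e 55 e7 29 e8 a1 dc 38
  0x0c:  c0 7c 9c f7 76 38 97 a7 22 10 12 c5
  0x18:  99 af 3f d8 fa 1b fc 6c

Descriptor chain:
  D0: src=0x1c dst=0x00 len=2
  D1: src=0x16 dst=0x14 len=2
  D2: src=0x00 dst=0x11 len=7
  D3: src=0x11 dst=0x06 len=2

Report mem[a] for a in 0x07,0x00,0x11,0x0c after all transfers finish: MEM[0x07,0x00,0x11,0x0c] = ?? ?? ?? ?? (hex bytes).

MEM[0x07,0x00,0x11,0x0c] = 1b fa fa c0

#0 dst[0x00+2] := {0xfa,0x1b}
#1 dst[0x14+2] := {0x12,0xc5}
#2 dst[0x11+7] := {0xfa,0x1b,0x00,0x03,0x0e,0x55,0xe7}
#3 dst[0x06+2] := {0xfa,0x1b}
query mem[0x07]=0x1b, mem[0x00]=0xfa, mem[0x11]=0xfa, mem[0x0c]=0xc0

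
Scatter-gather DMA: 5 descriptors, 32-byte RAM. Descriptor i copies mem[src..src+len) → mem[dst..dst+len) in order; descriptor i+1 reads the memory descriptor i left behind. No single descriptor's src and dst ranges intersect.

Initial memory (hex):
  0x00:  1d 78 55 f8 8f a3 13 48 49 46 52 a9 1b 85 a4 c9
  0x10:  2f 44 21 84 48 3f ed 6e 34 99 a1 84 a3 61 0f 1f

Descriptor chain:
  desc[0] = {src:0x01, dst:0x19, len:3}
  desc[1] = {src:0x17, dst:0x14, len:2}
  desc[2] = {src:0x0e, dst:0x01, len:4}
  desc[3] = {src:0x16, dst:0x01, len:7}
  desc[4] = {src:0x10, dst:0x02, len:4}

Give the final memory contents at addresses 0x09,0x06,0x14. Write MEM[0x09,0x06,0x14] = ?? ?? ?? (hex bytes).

MEM[0x09,0x06,0x14] = 46 f8 6e

[0] 0x01->0x19 len=3 : 78 55 f8
[1] 0x17->0x14 len=2 : 6e 34
[2] 0x0e->0x01 len=4 : a4 c9 2f 44
[3] 0x16->0x01 len=7 : ed 6e 34 78 55 f8 a3
[4] 0x10->0x02 len=4 : 2f 44 21 84
query mem[0x09]=0x46, mem[0x06]=0xf8, mem[0x14]=0x6e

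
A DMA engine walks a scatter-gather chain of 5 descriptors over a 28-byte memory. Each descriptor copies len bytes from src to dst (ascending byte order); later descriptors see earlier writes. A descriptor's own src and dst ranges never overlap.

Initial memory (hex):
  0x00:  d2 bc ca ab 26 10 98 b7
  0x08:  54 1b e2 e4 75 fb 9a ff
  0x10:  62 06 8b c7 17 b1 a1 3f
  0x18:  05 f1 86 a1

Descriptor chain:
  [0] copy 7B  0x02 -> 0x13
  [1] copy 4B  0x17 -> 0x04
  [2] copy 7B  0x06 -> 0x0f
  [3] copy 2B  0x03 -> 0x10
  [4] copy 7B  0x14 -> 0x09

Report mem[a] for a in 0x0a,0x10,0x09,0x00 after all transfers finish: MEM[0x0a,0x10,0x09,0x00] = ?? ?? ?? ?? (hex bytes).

MEM[0x0a,0x10,0x09,0x00] = 75 ab e4 d2

[0] 0x02->0x13 len=7 : ca ab 26 10 98 b7 54
[1] 0x17->0x04 len=4 : 98 b7 54 86
[2] 0x06->0x0f len=7 : 54 86 54 1b e2 e4 75
[3] 0x03->0x10 len=2 : ab 98
[4] 0x14->0x09 len=7 : e4 75 10 98 b7 54 86
query mem[0x0a]=0x75, mem[0x10]=0xab, mem[0x09]=0xe4, mem[0x00]=0xd2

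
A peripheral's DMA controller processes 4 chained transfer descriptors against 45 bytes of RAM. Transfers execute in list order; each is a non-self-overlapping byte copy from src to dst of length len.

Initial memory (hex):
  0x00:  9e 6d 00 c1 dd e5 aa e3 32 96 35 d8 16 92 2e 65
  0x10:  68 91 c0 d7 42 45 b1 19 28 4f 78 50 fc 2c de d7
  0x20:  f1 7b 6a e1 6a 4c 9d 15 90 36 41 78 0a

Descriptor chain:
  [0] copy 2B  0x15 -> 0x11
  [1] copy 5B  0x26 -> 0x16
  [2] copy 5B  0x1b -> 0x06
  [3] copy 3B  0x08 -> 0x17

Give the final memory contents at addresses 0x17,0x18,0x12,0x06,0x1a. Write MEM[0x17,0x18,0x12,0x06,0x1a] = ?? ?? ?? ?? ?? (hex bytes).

D0: mem[0x11..0x12] <- [45 b1]
D1: mem[0x16..0x1a] <- [9d 15 90 36 41]
D2: mem[0x06..0x0a] <- [50 fc 2c de d7]
D3: mem[0x17..0x19] <- [2c de d7]
query mem[0x17]=0x2c, mem[0x18]=0xde, mem[0x12]=0xb1, mem[0x06]=0x50, mem[0x1a]=0x41

MEM[0x17,0x18,0x12,0x06,0x1a] = 2c de b1 50 41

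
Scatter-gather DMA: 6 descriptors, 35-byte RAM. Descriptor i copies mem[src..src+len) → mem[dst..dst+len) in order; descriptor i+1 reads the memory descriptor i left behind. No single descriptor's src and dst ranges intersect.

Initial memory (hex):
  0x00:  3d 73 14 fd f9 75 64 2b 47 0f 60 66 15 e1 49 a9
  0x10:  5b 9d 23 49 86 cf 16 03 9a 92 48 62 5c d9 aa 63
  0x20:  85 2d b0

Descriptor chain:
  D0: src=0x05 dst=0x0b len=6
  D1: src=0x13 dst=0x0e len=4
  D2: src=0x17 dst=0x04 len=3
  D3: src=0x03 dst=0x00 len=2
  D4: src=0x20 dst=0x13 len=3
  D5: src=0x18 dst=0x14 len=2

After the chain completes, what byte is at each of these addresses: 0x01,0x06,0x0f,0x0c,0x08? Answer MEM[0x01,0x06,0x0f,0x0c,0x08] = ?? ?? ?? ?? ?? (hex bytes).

  after D0: wrote 6B at 0x0b = 75642b470f60
  after D1: wrote 4B at 0x0e = 4986cf16
  after D2: wrote 3B at 0x04 = 039a92
  after D3: wrote 2B at 0x00 = fd03
  after D4: wrote 3B at 0x13 = 852db0
  after D5: wrote 2B at 0x14 = 9a92
query mem[0x01]=0x03, mem[0x06]=0x92, mem[0x0f]=0x86, mem[0x0c]=0x64, mem[0x08]=0x47

MEM[0x01,0x06,0x0f,0x0c,0x08] = 03 92 86 64 47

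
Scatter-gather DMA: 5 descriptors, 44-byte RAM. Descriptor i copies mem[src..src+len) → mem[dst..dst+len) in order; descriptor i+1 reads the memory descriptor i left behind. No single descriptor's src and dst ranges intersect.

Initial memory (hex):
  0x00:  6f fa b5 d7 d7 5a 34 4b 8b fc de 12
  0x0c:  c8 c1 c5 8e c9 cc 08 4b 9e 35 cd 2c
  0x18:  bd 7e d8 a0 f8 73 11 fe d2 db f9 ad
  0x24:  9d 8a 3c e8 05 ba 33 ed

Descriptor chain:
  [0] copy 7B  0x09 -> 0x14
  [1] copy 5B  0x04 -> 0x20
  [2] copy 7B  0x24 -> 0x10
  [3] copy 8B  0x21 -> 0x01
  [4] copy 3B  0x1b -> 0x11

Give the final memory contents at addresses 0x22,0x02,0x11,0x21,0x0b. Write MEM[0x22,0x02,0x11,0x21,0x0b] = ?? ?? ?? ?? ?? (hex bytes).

#0 dst[0x14+7] := {0xfc,0xde,0x12,0xc8,0xc1,0xc5,0x8e}
#1 dst[0x20+5] := {0xd7,0x5a,0x34,0x4b,0x8b}
#2 dst[0x10+7] := {0x8b,0x8a,0x3c,0xe8,0x05,0xba,0x33}
#3 dst[0x01+8] := {0x5a,0x34,0x4b,0x8b,0x8a,0x3c,0xe8,0x05}
#4 dst[0x11+3] := {0xa0,0xf8,0x73}
query mem[0x22]=0x34, mem[0x02]=0x34, mem[0x11]=0xa0, mem[0x21]=0x5a, mem[0x0b]=0x12

MEM[0x22,0x02,0x11,0x21,0x0b] = 34 34 a0 5a 12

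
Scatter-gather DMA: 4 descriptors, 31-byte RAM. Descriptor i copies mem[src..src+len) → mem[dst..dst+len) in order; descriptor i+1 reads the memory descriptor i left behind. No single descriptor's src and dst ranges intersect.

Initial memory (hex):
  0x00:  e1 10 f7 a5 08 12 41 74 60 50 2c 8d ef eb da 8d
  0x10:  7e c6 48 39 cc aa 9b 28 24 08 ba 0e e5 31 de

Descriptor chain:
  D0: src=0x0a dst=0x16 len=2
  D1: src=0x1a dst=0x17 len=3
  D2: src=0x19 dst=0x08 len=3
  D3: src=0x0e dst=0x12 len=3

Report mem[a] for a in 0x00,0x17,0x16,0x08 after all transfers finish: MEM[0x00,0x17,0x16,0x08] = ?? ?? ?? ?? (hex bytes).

MEM[0x00,0x17,0x16,0x08] = e1 ba 2c e5

#0 dst[0x16+2] := {0x2c,0x8d}
#1 dst[0x17+3] := {0xba,0x0e,0xe5}
#2 dst[0x08+3] := {0xe5,0xba,0x0e}
#3 dst[0x12+3] := {0xda,0x8d,0x7e}
query mem[0x00]=0xe1, mem[0x17]=0xba, mem[0x16]=0x2c, mem[0x08]=0xe5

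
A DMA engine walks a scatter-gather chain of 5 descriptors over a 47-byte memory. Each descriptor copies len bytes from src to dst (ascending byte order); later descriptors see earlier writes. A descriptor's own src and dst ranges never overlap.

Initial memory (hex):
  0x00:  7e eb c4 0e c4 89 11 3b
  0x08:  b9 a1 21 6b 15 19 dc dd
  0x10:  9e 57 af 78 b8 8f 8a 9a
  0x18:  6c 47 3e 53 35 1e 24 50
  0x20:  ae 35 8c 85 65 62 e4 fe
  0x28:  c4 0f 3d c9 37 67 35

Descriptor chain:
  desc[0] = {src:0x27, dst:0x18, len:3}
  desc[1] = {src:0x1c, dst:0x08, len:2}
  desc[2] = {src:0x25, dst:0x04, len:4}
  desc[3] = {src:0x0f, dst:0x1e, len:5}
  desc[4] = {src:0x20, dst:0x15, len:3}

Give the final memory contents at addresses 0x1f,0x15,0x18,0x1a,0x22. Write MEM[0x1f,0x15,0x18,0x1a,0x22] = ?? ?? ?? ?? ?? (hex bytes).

MEM[0x1f,0x15,0x18,0x1a,0x22] = 9e 57 fe 0f 78

[0] 0x27->0x18 len=3 : fe c4 0f
[1] 0x1c->0x08 len=2 : 35 1e
[2] 0x25->0x04 len=4 : 62 e4 fe c4
[3] 0x0f->0x1e len=5 : dd 9e 57 af 78
[4] 0x20->0x15 len=3 : 57 af 78
query mem[0x1f]=0x9e, mem[0x15]=0x57, mem[0x18]=0xfe, mem[0x1a]=0x0f, mem[0x22]=0x78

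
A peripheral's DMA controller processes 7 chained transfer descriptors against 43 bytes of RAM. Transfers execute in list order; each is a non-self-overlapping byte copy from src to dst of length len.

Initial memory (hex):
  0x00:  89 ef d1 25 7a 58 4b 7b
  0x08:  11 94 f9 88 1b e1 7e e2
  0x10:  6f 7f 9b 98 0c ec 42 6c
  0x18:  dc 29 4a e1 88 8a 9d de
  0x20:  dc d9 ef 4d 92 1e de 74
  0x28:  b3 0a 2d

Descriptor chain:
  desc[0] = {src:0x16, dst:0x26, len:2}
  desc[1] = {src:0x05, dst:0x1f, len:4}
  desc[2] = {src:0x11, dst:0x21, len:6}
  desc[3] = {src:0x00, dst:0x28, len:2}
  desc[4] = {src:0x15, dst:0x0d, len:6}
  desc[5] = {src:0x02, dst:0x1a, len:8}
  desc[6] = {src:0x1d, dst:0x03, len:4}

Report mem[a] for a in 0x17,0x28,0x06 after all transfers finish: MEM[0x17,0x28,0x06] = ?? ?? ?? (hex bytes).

#0 dst[0x26+2] := {0x42,0x6c}
#1 dst[0x1f+4] := {0x58,0x4b,0x7b,0x11}
#2 dst[0x21+6] := {0x7f,0x9b,0x98,0x0c,0xec,0x42}
#3 dst[0x28+2] := {0x89,0xef}
#4 dst[0x0d+6] := {0xec,0x42,0x6c,0xdc,0x29,0x4a}
#5 dst[0x1a+8] := {0xd1,0x25,0x7a,0x58,0x4b,0x7b,0x11,0x94}
#6 dst[0x03+4] := {0x58,0x4b,0x7b,0x11}
query mem[0x17]=0x6c, mem[0x28]=0x89, mem[0x06]=0x11

MEM[0x17,0x28,0x06] = 6c 89 11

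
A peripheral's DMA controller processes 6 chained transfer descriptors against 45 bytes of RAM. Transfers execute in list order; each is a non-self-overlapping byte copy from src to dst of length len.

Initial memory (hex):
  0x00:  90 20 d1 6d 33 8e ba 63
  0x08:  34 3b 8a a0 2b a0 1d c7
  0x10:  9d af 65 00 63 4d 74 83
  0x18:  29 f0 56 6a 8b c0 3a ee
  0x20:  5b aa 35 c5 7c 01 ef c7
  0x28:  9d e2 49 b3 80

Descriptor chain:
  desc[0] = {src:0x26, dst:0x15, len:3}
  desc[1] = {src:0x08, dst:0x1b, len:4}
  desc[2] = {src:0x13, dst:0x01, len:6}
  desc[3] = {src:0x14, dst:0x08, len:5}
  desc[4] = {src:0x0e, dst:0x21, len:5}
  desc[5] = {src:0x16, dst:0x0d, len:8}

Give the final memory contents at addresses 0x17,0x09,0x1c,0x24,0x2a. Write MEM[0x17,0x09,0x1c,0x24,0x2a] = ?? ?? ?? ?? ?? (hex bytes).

MEM[0x17,0x09,0x1c,0x24,0x2a] = 9d ef 3b af 49

  after D0: wrote 3B at 0x15 = efc79d
  after D1: wrote 4B at 0x1b = 343b8aa0
  after D2: wrote 6B at 0x01 = 0063efc79d29
  after D3: wrote 5B at 0x08 = 63efc79d29
  after D4: wrote 5B at 0x21 = 1dc79daf65
  after D5: wrote 8B at 0x0d = c79d29f056343b8a
query mem[0x17]=0x9d, mem[0x09]=0xef, mem[0x1c]=0x3b, mem[0x24]=0xaf, mem[0x2a]=0x49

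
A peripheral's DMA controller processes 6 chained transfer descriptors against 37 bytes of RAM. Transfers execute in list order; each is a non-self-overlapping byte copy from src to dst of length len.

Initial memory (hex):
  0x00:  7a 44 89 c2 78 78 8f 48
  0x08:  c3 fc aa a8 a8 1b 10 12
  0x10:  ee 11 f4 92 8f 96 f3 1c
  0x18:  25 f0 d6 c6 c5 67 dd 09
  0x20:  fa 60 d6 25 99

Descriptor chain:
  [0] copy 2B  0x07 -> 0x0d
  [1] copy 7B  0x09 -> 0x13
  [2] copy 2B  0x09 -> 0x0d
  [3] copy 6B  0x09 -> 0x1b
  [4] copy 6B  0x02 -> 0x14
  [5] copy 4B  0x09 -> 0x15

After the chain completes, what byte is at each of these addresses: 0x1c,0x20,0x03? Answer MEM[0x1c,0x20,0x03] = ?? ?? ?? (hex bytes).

MEM[0x1c,0x20,0x03] = aa aa c2

  after D0: wrote 2B at 0x0d = 48c3
  after D1: wrote 7B at 0x13 = fcaaa8a848c312
  after D2: wrote 2B at 0x0d = fcaa
  after D3: wrote 6B at 0x1b = fcaaa8a8fcaa
  after D4: wrote 6B at 0x14 = 89c278788f48
  after D5: wrote 4B at 0x15 = fcaaa8a8
query mem[0x1c]=0xaa, mem[0x20]=0xaa, mem[0x03]=0xc2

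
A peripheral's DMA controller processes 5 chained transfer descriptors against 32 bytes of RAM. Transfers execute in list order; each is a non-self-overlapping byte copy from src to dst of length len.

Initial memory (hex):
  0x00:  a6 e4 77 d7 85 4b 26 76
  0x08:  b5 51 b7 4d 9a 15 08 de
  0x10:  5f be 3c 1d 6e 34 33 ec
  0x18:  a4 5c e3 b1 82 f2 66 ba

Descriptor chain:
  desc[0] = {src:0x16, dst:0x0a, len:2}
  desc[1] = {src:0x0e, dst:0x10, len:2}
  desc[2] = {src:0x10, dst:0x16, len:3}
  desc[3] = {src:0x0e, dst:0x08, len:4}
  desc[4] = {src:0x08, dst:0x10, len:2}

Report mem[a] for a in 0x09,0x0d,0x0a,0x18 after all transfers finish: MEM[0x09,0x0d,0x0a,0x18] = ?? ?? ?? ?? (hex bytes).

MEM[0x09,0x0d,0x0a,0x18] = de 15 08 3c

#0 dst[0x0a+2] := {0x33,0xec}
#1 dst[0x10+2] := {0x08,0xde}
#2 dst[0x16+3] := {0x08,0xde,0x3c}
#3 dst[0x08+4] := {0x08,0xde,0x08,0xde}
#4 dst[0x10+2] := {0x08,0xde}
query mem[0x09]=0xde, mem[0x0d]=0x15, mem[0x0a]=0x08, mem[0x18]=0x3c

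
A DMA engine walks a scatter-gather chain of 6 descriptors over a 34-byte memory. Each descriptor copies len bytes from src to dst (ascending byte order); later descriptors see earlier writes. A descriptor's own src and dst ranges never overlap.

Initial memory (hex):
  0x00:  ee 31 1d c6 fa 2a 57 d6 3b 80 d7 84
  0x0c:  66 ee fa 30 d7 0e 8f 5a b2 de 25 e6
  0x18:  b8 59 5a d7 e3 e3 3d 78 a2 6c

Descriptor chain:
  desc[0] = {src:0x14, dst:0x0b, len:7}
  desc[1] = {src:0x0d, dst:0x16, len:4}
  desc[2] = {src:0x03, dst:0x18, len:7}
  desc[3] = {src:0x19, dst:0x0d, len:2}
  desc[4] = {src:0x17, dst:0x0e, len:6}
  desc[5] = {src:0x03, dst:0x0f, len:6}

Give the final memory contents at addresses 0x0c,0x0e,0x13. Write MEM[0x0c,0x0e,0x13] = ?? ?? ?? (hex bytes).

MEM[0x0c,0x0e,0x13] = de e6 d6

[0] 0x14->0x0b len=7 : b2 de 25 e6 b8 59 5a
[1] 0x0d->0x16 len=4 : 25 e6 b8 59
[2] 0x03->0x18 len=7 : c6 fa 2a 57 d6 3b 80
[3] 0x19->0x0d len=2 : fa 2a
[4] 0x17->0x0e len=6 : e6 c6 fa 2a 57 d6
[5] 0x03->0x0f len=6 : c6 fa 2a 57 d6 3b
query mem[0x0c]=0xde, mem[0x0e]=0xe6, mem[0x13]=0xd6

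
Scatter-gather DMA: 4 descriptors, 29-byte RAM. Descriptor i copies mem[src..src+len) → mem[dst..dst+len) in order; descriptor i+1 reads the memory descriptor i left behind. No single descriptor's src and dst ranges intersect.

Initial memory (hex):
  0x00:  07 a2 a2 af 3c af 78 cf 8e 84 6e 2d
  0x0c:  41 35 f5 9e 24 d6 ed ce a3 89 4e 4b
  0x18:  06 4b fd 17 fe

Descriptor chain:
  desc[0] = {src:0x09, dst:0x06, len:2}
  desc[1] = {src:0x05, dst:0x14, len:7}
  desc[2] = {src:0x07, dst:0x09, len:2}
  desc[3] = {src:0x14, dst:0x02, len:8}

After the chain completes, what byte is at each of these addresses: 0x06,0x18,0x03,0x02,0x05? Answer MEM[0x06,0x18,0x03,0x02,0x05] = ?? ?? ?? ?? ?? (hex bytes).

D0: mem[0x06..0x07] <- [84 6e]
D1: mem[0x14..0x1a] <- [af 84 6e 8e 84 6e 2d]
D2: mem[0x09..0x0a] <- [6e 8e]
D3: mem[0x02..0x09] <- [af 84 6e 8e 84 6e 2d 17]
query mem[0x06]=0x84, mem[0x18]=0x84, mem[0x03]=0x84, mem[0x02]=0xaf, mem[0x05]=0x8e

MEM[0x06,0x18,0x03,0x02,0x05] = 84 84 84 af 8e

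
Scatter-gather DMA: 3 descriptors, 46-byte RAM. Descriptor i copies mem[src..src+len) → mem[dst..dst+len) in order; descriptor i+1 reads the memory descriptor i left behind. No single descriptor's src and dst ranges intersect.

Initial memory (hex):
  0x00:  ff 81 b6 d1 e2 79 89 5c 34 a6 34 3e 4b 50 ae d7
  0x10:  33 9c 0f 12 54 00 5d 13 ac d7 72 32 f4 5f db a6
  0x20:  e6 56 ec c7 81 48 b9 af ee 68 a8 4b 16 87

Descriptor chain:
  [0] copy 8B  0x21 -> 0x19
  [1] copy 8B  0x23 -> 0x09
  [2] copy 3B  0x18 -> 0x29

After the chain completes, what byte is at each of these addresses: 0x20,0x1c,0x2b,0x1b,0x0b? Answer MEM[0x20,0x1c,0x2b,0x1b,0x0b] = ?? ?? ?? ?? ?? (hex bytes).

MEM[0x20,0x1c,0x2b,0x1b,0x0b] = ee 81 ec c7 48

D0: mem[0x19..0x20] <- [56 ec c7 81 48 b9 af ee]
D1: mem[0x09..0x10] <- [c7 81 48 b9 af ee 68 a8]
D2: mem[0x29..0x2b] <- [ac 56 ec]
query mem[0x20]=0xee, mem[0x1c]=0x81, mem[0x2b]=0xec, mem[0x1b]=0xc7, mem[0x0b]=0x48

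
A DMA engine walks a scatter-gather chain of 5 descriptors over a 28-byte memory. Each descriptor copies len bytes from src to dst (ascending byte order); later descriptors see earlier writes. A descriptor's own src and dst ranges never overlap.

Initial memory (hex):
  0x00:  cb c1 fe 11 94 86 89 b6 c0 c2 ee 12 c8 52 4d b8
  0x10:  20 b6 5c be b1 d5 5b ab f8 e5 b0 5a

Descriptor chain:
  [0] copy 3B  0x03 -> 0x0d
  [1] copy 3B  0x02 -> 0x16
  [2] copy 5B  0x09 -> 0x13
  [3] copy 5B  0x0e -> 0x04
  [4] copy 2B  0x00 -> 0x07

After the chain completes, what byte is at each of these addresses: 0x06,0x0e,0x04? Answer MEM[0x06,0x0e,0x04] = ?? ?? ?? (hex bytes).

D0: mem[0x0d..0x0f] <- [11 94 86]
D1: mem[0x16..0x18] <- [fe 11 94]
D2: mem[0x13..0x17] <- [c2 ee 12 c8 11]
D3: mem[0x04..0x08] <- [94 86 20 b6 5c]
D4: mem[0x07..0x08] <- [cb c1]
query mem[0x06]=0x20, mem[0x0e]=0x94, mem[0x04]=0x94

MEM[0x06,0x0e,0x04] = 20 94 94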